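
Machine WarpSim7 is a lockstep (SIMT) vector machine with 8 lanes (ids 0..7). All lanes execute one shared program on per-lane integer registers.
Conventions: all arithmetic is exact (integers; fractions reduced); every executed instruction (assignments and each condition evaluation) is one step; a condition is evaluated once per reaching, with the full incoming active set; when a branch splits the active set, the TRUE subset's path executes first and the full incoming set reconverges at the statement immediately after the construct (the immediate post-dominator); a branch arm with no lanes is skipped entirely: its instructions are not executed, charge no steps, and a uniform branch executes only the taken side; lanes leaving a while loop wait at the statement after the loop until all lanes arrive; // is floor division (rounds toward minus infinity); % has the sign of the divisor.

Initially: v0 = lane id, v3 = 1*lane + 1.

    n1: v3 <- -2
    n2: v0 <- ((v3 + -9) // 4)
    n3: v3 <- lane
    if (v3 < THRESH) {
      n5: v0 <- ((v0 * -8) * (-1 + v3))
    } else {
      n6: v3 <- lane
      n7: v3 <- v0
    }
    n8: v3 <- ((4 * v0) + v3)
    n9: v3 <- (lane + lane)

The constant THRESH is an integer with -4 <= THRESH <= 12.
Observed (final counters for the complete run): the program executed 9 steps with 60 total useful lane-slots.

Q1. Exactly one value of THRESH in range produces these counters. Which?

Answer: THRESH = 4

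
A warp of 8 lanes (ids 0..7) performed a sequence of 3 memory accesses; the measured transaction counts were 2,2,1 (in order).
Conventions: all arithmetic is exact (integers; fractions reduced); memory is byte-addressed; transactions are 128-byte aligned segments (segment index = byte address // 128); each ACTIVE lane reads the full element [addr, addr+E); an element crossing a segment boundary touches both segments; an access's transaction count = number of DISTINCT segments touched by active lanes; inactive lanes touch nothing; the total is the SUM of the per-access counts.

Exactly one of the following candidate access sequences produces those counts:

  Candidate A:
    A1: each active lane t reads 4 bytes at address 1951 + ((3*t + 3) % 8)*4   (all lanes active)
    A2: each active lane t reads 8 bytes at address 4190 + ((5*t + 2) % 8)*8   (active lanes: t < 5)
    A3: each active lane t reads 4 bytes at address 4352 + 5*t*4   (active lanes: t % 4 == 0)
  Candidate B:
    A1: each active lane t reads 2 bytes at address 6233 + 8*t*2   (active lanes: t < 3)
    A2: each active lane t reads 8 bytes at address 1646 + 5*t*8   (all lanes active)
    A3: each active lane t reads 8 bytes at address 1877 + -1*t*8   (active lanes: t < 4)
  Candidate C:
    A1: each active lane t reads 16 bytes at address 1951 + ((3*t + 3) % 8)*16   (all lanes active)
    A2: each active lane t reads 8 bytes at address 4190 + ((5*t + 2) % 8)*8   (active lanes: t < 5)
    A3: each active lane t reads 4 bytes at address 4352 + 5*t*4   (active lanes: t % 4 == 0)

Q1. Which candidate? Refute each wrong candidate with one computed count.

A: A1 gives 1 transaction, not 2
B: A1 gives 1 transaction, not 2
C: all counts match (2,2,1)

Answer: C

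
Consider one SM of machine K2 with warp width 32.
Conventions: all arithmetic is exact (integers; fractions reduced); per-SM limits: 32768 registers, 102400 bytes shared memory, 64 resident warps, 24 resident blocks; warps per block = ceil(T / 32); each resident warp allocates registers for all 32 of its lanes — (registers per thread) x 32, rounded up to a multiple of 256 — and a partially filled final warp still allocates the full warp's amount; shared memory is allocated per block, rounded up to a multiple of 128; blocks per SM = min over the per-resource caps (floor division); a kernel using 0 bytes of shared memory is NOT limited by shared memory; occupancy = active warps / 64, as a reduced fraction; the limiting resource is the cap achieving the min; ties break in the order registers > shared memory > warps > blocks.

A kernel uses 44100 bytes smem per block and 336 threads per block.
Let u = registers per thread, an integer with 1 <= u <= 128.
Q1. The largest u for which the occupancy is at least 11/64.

Answer: u = 88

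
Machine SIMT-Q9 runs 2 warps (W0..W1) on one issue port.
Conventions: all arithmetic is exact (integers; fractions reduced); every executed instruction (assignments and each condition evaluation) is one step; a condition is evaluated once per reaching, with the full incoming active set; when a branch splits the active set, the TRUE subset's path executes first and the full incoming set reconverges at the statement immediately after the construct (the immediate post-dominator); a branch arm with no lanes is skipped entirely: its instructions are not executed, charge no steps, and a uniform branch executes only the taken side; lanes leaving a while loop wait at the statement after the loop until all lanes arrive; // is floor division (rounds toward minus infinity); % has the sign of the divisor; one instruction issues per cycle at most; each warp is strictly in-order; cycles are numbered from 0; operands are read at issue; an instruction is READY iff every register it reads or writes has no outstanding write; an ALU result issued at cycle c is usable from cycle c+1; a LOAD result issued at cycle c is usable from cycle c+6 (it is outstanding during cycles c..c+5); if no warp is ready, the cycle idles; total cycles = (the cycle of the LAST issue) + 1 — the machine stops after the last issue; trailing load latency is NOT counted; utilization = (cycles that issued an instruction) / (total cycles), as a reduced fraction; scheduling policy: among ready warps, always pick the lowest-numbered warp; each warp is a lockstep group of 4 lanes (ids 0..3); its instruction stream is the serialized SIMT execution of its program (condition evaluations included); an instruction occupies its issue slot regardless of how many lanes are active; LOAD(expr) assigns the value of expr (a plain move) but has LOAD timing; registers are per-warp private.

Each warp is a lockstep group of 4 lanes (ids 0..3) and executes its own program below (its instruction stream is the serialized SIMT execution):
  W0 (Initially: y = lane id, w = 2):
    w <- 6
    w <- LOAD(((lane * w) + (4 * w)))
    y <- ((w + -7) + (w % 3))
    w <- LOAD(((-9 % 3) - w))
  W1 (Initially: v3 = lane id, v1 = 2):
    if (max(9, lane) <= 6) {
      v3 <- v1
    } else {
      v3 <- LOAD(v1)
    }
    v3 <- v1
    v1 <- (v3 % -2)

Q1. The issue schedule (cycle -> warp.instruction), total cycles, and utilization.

cycle 0: W0.I0
cycle 1: W0.I1
cycle 2: W1.I0
cycle 3: W1.I1
cycle 4: idle
cycle 5: idle
cycle 6: idle
cycle 7: W0.I2
cycle 8: W0.I3
cycle 9: W1.I2
cycle 10: W1.I3

Answer: 11 cycles, utilization 8/11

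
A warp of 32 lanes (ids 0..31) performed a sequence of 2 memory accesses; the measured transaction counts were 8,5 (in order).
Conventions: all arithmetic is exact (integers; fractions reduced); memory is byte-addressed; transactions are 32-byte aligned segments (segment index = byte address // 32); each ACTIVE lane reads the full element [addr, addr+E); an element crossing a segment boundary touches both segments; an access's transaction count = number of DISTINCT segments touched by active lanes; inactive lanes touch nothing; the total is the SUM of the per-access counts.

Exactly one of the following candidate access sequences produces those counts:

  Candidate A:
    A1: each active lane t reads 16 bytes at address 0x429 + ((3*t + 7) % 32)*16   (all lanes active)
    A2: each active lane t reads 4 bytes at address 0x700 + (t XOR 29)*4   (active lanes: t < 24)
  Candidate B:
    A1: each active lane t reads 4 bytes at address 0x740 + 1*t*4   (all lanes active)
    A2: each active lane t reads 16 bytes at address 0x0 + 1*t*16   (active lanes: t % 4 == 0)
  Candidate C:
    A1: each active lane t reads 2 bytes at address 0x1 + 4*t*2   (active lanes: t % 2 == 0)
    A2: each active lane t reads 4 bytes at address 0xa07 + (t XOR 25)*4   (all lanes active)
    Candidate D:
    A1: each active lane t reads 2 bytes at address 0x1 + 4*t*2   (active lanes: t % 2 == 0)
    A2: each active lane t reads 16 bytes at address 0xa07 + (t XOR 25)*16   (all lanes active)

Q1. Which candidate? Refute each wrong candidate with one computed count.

A: A1 gives 17 transactions, not 8
B: A1 gives 4 transactions, not 8
D: A2 gives 17 transactions, not 5
C: all counts match (8,5)

Answer: C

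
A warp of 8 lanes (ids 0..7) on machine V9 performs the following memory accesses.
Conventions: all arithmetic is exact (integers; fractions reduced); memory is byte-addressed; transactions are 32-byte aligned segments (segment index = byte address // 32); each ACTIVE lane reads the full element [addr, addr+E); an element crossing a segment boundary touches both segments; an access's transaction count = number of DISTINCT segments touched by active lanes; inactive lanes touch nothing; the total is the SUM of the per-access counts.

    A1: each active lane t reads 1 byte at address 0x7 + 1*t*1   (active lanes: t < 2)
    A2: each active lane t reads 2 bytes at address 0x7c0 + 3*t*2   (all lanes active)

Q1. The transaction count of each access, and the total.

A1: 1 transaction
A2: 2 transactions

Answer: 1,2; total 3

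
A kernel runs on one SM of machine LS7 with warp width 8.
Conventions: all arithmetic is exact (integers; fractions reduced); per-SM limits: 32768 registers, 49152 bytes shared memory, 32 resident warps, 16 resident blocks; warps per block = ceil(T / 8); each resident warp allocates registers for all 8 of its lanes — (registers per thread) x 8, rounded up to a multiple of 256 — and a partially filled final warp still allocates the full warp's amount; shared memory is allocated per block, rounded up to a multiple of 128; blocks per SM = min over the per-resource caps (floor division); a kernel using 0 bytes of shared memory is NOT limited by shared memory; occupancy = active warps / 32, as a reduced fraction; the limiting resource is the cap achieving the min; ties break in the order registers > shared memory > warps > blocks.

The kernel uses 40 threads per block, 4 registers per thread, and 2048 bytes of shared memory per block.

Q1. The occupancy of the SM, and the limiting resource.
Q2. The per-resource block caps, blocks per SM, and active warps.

Answer: occupancy 15/16, limited by warps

registers: 25 blocks
shared memory: 24 blocks
warps: 6 blocks
blocks: 16 blocks

Answer: 6 blocks, 30 active warps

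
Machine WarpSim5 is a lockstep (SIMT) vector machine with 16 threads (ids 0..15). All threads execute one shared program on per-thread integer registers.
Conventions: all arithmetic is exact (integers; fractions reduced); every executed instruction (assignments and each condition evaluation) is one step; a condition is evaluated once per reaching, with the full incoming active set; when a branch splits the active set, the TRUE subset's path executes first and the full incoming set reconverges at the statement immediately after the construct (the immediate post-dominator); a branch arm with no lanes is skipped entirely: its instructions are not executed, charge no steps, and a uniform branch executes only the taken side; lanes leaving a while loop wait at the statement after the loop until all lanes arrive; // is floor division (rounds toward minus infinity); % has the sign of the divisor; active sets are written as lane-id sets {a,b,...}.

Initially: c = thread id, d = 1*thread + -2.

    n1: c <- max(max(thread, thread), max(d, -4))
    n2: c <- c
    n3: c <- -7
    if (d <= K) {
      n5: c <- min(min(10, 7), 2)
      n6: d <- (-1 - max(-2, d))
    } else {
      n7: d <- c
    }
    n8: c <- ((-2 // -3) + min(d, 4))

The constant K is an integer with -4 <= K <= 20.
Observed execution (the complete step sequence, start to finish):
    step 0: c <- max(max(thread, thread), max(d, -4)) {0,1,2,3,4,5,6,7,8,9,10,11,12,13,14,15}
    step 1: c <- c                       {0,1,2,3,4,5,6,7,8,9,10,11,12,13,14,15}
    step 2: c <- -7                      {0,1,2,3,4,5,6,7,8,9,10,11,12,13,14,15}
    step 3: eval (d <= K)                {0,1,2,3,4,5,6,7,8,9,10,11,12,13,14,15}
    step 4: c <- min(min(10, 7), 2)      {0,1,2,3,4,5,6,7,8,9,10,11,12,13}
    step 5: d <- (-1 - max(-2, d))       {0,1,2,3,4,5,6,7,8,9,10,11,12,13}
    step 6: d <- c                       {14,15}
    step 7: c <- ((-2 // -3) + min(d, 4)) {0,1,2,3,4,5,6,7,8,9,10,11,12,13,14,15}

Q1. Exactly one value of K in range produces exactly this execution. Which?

Answer: K = 11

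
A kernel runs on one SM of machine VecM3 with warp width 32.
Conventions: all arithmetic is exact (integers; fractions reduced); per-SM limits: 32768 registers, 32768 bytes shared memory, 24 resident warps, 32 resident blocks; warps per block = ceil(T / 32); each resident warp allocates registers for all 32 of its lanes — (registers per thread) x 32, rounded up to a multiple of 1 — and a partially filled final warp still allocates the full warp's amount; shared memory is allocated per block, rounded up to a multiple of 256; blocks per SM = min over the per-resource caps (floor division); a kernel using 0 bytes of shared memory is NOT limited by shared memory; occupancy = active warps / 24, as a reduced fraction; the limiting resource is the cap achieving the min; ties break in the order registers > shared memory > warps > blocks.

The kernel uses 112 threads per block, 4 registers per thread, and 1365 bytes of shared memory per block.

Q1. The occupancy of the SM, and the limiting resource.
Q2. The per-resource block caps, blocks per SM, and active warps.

Answer: occupancy 1, limited by warps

registers: 64 blocks
shared memory: 21 blocks
warps: 6 blocks
blocks: 32 blocks

Answer: 6 blocks, 24 active warps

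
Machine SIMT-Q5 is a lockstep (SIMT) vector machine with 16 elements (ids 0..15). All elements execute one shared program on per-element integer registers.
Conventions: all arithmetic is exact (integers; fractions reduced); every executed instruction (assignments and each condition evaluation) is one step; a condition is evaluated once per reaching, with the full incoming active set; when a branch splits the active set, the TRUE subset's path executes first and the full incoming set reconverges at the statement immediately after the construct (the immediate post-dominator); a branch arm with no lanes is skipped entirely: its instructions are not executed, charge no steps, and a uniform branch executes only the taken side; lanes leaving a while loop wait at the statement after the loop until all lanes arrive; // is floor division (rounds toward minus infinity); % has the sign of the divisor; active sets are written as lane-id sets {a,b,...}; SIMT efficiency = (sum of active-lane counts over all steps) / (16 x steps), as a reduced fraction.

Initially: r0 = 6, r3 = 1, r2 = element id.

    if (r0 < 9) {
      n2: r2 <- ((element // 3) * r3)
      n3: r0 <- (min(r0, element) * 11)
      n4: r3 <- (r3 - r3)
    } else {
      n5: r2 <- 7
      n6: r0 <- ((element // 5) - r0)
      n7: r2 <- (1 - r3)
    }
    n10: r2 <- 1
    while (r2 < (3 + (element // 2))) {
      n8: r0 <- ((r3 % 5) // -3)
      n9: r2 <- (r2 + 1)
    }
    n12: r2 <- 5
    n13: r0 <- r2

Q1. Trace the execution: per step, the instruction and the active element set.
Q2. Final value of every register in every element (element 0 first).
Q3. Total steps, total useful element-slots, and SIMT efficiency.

step 0: eval (r0 < 9)                {0,1,2,3,4,5,6,7,8,9,10,11,12,13,14,15}
step 1: r2 <- ((element // 3) * r3)  {0,1,2,3,4,5,6,7,8,9,10,11,12,13,14,15}
step 2: r0 <- (min(r0, element) * 11) {0,1,2,3,4,5,6,7,8,9,10,11,12,13,14,15}
step 3: r3 <- (r3 - r3)              {0,1,2,3,4,5,6,7,8,9,10,11,12,13,14,15}
step 4: r2 <- 1                      {0,1,2,3,4,5,6,7,8,9,10,11,12,13,14,15}
step 5: eval (r2 < (3 + (element // 2))) {0,1,2,3,4,5,6,7,8,9,10,11,12,13,14,15}
step 6: r0 <- ((r3 % 5) // -3)       {0,1,2,3,4,5,6,7,8,9,10,11,12,13,14,15}
step 7: r2 <- (r2 + 1)               {0,1,2,3,4,5,6,7,8,9,10,11,12,13,14,15}
step 8: eval (r2 < (3 + (element // 2))) {0,1,2,3,4,5,6,7,8,9,10,11,12,13,14,15}
step 9: r0 <- ((r3 % 5) // -3)       {0,1,2,3,4,5,6,7,8,9,10,11,12,13,14,15}
step 10: r2 <- (r2 + 1)               {0,1,2,3,4,5,6,7,8,9,10,11,12,13,14,15}
step 11: eval (r2 < (3 + (element // 2))) {0,1,2,3,4,5,6,7,8,9,10,11,12,13,14,15}
step 12: r0 <- ((r3 % 5) // -3)       {2,3,4,5,6,7,8,9,10,11,12,13,14,15}
step 13: r2 <- (r2 + 1)               {2,3,4,5,6,7,8,9,10,11,12,13,14,15}
step 14: eval (r2 < (3 + (element // 2))) {2,3,4,5,6,7,8,9,10,11,12,13,14,15}
step 15: r0 <- ((r3 % 5) // -3)       {4,5,6,7,8,9,10,11,12,13,14,15}
step 16: r2 <- (r2 + 1)               {4,5,6,7,8,9,10,11,12,13,14,15}
step 17: eval (r2 < (3 + (element // 2))) {4,5,6,7,8,9,10,11,12,13,14,15}
step 18: r0 <- ((r3 % 5) // -3)       {6,7,8,9,10,11,12,13,14,15}
step 19: r2 <- (r2 + 1)               {6,7,8,9,10,11,12,13,14,15}
step 20: eval (r2 < (3 + (element // 2))) {6,7,8,9,10,11,12,13,14,15}
step 21: r0 <- ((r3 % 5) // -3)       {8,9,10,11,12,13,14,15}
step 22: r2 <- (r2 + 1)               {8,9,10,11,12,13,14,15}
step 23: eval (r2 < (3 + (element // 2))) {8,9,10,11,12,13,14,15}
step 24: r0 <- ((r3 % 5) // -3)       {10,11,12,13,14,15}
step 25: r2 <- (r2 + 1)               {10,11,12,13,14,15}
step 26: eval (r2 < (3 + (element // 2))) {10,11,12,13,14,15}
step 27: r0 <- ((r3 % 5) // -3)       {12,13,14,15}
step 28: r2 <- (r2 + 1)               {12,13,14,15}
step 29: eval (r2 < (3 + (element // 2))) {12,13,14,15}
step 30: r0 <- ((r3 % 5) // -3)       {14,15}
step 31: r2 <- (r2 + 1)               {14,15}
step 32: eval (r2 < (3 + (element // 2))) {14,15}
step 33: r2 <- 5                      {0,1,2,3,4,5,6,7,8,9,10,11,12,13,14,15}
step 34: r0 <- r2                     {0,1,2,3,4,5,6,7,8,9,10,11,12,13,14,15}

Answer: 35 steps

r0: 5,5,5,5,5,5,5,5,5,5,5,5,5,5,5,5
r3: 0,0,0,0,0,0,0,0,0,0,0,0,0,0,0,0
r2: 5,5,5,5,5,5,5,5,5,5,5,5,5,5,5,5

steps = 35; useful = 392; efficiency = 392/560 = 7/10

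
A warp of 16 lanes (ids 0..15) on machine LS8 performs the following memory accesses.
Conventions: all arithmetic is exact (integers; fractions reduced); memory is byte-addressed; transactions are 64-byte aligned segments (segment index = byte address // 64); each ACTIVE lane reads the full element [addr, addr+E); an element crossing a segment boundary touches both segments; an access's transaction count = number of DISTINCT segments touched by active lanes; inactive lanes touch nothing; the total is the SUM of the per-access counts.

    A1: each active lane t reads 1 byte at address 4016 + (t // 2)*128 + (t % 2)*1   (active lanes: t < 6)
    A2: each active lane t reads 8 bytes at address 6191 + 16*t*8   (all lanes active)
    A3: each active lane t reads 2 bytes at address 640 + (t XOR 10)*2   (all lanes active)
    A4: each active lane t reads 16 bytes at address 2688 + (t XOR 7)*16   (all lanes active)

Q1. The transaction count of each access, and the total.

A1: 3 transactions
A2: 16 transactions
A3: 1 transaction
A4: 4 transactions

Answer: 3,16,1,4; total 24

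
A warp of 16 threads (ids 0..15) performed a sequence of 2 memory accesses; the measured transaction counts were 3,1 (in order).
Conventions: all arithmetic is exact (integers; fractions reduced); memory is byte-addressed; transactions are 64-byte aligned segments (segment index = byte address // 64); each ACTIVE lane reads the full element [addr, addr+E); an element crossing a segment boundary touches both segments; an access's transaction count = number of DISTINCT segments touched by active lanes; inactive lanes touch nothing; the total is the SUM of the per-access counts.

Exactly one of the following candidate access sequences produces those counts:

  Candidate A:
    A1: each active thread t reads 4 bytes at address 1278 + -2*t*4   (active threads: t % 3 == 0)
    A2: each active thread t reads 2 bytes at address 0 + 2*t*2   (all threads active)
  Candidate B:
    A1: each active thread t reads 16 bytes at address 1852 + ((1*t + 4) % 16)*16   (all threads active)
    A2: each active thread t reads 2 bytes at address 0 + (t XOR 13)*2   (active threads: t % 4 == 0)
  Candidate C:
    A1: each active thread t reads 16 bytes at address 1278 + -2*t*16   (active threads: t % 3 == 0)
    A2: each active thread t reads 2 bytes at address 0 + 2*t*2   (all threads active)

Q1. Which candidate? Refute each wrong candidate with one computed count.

B: A1 gives 5 transactions, not 3
C: A1 gives 9 transactions, not 3
A: all counts match (3,1)

Answer: A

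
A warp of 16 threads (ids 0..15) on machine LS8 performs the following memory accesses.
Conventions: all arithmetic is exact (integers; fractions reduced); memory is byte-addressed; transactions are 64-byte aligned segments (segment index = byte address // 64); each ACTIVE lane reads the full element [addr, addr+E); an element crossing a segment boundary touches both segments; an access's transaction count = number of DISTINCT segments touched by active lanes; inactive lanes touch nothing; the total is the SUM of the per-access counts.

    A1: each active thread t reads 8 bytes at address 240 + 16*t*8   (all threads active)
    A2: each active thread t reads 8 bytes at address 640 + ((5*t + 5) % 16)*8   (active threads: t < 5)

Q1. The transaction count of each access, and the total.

A1: 16 transactions
A2: 2 transactions

Answer: 16,2; total 18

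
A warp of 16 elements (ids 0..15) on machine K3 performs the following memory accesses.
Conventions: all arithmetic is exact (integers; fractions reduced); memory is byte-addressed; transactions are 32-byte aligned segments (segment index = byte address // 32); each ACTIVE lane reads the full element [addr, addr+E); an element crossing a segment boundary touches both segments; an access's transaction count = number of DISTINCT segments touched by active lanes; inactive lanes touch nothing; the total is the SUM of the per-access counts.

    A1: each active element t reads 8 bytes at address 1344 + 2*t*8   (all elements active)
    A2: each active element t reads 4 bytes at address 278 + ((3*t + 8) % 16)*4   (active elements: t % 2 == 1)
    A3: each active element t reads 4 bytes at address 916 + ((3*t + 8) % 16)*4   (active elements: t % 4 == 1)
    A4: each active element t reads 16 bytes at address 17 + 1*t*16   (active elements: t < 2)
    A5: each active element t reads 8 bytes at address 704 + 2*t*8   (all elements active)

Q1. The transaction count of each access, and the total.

A1: 8 transactions
A2: 3 transactions
A3: 2 transactions
A4: 2 transactions
A5: 8 transactions

Answer: 8,3,2,2,8; total 23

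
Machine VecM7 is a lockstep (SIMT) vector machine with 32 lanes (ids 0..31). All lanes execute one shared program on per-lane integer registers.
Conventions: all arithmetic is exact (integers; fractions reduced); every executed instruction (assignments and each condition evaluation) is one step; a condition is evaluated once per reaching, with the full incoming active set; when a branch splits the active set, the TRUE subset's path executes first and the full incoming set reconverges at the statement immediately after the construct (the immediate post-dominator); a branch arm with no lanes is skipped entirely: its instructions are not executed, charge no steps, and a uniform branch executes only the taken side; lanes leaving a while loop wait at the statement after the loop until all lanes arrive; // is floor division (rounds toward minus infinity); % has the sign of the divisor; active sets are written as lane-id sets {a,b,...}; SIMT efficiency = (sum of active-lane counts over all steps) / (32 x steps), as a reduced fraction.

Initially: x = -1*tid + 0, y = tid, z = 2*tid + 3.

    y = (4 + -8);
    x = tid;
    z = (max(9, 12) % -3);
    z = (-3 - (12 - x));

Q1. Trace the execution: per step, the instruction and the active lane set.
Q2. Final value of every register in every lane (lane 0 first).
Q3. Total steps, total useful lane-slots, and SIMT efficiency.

step 0: y <- (4 + -8)                {0,1,2,3,4,5,6,7,8,9,10,11,12,13,14,15,16,17,18,19,20,21,22,23,24,25,26,27,28,29,30,31}
step 1: x <- tid                     {0,1,2,3,4,5,6,7,8,9,10,11,12,13,14,15,16,17,18,19,20,21,22,23,24,25,26,27,28,29,30,31}
step 2: z <- (max(9, 12) % -3)       {0,1,2,3,4,5,6,7,8,9,10,11,12,13,14,15,16,17,18,19,20,21,22,23,24,25,26,27,28,29,30,31}
step 3: z <- (-3 - (12 - x))         {0,1,2,3,4,5,6,7,8,9,10,11,12,13,14,15,16,17,18,19,20,21,22,23,24,25,26,27,28,29,30,31}

Answer: 4 steps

x: 0,1,2,3,4,5,6,7,8,9,10,11,12,13,14,15,16,17,18,19,20,21,22,23,24,25,26,27,28,29,30,31
y: -4,-4,-4,-4,-4,-4,-4,-4,-4,-4,-4,-4,-4,-4,-4,-4,-4,-4,-4,-4,-4,-4,-4,-4,-4,-4,-4,-4,-4,-4,-4,-4
z: -15,-14,-13,-12,-11,-10,-9,-8,-7,-6,-5,-4,-3,-2,-1,0,1,2,3,4,5,6,7,8,9,10,11,12,13,14,15,16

steps = 4; useful = 128; efficiency = 128/128 = 1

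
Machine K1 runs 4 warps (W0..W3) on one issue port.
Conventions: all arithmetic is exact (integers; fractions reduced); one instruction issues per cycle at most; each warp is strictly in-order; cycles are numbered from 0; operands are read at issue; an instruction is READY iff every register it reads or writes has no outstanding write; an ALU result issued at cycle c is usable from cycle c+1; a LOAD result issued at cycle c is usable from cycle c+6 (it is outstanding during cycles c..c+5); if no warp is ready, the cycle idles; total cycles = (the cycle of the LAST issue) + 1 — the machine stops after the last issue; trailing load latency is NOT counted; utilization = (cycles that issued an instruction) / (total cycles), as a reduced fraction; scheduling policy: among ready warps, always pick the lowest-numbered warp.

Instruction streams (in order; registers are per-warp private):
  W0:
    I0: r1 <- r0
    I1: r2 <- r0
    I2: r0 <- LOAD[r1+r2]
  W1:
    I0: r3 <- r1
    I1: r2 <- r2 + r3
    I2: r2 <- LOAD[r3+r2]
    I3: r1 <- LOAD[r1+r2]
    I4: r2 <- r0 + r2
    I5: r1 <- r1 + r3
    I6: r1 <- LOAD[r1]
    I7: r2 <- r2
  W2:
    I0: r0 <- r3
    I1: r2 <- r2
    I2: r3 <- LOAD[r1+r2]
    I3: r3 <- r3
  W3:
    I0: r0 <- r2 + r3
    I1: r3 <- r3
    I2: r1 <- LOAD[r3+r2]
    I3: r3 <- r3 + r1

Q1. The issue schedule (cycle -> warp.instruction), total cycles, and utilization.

cycle 0: W0.I0
cycle 1: W0.I1
cycle 2: W0.I2
cycle 3: W1.I0
cycle 4: W1.I1
cycle 5: W1.I2
cycle 6: W2.I0
cycle 7: W2.I1
cycle 8: W2.I2
cycle 9: W3.I0
cycle 10: W3.I1
cycle 11: W1.I3
cycle 12: W1.I4
cycle 13: W3.I2
cycle 14: W2.I3
cycle 15: idle
cycle 16: idle
cycle 17: W1.I5
cycle 18: W1.I6
cycle 19: W1.I7
cycle 20: W3.I3

Answer: 21 cycles, utilization 19/21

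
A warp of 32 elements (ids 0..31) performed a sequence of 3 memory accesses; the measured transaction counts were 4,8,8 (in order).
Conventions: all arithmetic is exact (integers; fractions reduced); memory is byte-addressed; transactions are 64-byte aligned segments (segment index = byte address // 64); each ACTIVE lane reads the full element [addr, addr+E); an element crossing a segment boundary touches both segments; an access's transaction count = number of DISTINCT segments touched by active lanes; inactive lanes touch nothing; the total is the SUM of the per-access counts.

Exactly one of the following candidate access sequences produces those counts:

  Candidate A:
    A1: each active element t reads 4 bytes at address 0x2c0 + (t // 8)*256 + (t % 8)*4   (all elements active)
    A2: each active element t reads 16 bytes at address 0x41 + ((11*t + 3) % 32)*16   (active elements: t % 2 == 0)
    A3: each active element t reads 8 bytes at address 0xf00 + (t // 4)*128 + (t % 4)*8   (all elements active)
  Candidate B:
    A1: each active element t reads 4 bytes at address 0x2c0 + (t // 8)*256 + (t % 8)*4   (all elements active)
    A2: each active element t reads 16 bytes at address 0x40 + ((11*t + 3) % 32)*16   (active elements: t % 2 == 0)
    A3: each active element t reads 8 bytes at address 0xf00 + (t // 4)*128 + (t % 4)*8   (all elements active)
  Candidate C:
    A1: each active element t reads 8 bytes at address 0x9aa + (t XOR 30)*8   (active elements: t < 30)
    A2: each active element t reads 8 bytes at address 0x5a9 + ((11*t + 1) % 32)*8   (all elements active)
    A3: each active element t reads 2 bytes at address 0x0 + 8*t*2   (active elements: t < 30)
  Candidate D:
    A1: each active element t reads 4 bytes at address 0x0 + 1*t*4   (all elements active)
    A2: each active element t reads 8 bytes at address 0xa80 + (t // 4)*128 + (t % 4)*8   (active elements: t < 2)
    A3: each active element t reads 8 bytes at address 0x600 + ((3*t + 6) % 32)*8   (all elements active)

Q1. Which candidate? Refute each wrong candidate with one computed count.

A: A2 gives 9 transactions, not 8
C: A1 gives 5 transactions, not 4
D: A1 gives 2 transactions, not 4
B: all counts match (4,8,8)

Answer: B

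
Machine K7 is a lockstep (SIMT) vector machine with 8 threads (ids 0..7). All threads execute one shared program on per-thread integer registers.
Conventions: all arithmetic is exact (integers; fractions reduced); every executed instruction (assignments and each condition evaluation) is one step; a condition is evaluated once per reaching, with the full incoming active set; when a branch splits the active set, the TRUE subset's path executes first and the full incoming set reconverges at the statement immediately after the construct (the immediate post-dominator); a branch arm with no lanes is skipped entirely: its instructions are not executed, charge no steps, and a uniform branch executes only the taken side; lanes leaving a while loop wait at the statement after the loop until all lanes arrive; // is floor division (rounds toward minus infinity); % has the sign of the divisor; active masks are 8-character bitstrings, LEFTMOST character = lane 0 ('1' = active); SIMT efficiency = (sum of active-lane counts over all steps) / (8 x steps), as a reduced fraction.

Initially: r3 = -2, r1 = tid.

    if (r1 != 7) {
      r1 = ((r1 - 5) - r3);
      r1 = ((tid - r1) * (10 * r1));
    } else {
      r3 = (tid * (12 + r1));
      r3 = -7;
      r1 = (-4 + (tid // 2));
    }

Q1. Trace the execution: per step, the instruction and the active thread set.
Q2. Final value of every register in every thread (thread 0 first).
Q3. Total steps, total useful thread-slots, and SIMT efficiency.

step 0: eval (r1 != 7)               11111111
step 1: r1 <- ((r1 - 5) - r3)        11111110
step 2: r1 <- ((tid - r1) * (10 * r1)) 11111110
step 3: r3 <- (tid * (12 + r1))      00000001
step 4: r3 <- -7                     00000001
step 5: r1 <- (-4 + (tid // 2))      00000001

Answer: 6 steps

r3: -2,-2,-2,-2,-2,-2,-2,-7
r1: -90,-60,-30,0,30,60,90,-1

steps = 6; useful = 25; efficiency = 25/48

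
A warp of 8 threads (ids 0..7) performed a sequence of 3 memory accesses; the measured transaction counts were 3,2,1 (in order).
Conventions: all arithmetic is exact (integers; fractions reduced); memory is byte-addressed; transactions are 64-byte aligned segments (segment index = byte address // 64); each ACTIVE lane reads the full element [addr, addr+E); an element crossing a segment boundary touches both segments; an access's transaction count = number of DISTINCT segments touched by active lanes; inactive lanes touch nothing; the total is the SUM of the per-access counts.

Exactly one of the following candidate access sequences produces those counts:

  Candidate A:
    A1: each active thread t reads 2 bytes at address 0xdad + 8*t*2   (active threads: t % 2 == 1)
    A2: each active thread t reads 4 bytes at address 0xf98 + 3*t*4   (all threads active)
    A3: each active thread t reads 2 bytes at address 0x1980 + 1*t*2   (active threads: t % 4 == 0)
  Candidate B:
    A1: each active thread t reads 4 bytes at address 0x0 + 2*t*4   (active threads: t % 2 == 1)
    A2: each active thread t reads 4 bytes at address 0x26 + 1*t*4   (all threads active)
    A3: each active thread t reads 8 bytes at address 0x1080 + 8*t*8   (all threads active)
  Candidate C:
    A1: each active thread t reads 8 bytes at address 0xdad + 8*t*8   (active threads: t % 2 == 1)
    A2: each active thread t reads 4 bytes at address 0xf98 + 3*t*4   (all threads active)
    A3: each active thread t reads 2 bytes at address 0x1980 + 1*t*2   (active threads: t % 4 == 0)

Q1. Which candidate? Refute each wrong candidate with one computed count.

B: A1 gives 1 transaction, not 3
C: A1 gives 4 transactions, not 3
A: all counts match (3,2,1)

Answer: A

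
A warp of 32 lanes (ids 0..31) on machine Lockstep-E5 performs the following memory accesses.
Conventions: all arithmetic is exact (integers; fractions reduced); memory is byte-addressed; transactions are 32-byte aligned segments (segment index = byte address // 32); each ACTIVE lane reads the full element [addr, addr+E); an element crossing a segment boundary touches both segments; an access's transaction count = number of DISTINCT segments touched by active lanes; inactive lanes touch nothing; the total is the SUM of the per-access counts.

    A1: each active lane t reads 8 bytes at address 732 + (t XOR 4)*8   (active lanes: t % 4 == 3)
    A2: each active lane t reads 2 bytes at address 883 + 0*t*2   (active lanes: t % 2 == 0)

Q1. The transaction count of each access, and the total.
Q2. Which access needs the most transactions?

A1: 8 transactions
A2: 1 transaction

Answer: 8,1; total 9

Answer: A1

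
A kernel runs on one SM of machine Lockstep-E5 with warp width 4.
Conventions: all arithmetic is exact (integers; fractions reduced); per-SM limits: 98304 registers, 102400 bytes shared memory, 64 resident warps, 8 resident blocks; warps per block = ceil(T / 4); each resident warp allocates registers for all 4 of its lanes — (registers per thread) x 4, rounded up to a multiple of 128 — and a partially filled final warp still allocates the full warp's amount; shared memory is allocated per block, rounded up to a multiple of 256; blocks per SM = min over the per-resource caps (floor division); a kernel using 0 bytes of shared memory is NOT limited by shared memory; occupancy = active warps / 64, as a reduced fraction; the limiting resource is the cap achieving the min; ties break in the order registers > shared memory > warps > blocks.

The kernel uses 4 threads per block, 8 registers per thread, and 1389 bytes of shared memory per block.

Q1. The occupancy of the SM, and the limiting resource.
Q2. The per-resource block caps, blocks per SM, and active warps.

Answer: occupancy 1/8, limited by blocks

registers: 768 blocks
shared memory: 66 blocks
warps: 64 blocks
blocks: 8 blocks

Answer: 8 blocks, 8 active warps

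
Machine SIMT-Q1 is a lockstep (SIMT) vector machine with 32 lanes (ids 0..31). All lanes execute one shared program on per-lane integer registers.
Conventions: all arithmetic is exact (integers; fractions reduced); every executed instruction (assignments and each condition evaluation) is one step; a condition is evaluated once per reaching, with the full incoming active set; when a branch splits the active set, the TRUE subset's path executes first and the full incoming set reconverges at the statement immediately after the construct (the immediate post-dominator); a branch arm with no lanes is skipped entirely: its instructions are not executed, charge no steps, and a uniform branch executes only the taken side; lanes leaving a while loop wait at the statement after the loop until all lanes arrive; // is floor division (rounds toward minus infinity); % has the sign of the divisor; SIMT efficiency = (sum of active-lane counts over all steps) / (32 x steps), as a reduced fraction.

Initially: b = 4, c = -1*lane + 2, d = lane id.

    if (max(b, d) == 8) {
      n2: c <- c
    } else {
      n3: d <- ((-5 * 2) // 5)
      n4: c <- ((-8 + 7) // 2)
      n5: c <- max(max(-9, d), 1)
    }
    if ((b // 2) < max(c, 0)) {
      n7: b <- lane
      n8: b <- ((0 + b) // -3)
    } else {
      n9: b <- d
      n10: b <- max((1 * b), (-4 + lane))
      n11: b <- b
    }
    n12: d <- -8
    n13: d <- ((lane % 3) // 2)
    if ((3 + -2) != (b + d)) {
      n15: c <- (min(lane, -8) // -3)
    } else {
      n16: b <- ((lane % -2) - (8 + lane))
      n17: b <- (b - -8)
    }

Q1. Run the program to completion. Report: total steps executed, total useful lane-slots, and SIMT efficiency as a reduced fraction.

Answer: 13 steps, 382 useful, 191/208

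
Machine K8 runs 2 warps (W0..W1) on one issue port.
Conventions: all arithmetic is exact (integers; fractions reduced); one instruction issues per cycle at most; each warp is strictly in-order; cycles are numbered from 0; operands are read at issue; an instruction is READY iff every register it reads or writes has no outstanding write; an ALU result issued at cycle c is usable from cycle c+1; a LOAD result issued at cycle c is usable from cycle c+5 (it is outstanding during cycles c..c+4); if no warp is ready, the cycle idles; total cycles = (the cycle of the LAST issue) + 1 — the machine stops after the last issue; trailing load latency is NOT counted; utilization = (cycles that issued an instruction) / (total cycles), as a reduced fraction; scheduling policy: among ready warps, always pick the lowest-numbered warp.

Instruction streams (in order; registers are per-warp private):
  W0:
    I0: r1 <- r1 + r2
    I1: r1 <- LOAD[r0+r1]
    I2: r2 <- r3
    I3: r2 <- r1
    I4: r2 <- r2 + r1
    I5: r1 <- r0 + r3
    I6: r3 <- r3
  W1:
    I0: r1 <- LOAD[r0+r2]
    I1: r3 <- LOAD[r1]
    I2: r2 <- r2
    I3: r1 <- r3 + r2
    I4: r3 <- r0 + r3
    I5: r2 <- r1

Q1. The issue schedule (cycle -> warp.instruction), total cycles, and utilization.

cycle 0: W0.I0
cycle 1: W0.I1
cycle 2: W0.I2
cycle 3: W1.I0
cycle 4: idle
cycle 5: idle
cycle 6: W0.I3
cycle 7: W0.I4
cycle 8: W0.I5
cycle 9: W0.I6
cycle 10: W1.I1
cycle 11: W1.I2
cycle 12: idle
cycle 13: idle
cycle 14: idle
cycle 15: W1.I3
cycle 16: W1.I4
cycle 17: W1.I5

Answer: 18 cycles, utilization 13/18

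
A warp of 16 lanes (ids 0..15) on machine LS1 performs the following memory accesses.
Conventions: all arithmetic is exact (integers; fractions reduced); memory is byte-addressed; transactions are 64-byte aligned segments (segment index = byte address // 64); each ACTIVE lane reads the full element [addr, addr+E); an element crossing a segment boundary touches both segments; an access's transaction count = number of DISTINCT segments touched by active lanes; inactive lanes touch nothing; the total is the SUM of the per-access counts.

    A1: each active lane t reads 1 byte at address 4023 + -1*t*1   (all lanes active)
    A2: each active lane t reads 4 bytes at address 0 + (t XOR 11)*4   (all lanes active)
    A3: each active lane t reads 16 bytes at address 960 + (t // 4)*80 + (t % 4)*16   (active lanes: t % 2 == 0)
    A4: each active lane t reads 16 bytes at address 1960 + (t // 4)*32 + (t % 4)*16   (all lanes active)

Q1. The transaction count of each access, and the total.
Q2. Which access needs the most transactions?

A1: 1 transaction
A2: 1 transaction
A3: 5 transactions
A4: 4 transactions

Answer: 1,1,5,4; total 11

Answer: A3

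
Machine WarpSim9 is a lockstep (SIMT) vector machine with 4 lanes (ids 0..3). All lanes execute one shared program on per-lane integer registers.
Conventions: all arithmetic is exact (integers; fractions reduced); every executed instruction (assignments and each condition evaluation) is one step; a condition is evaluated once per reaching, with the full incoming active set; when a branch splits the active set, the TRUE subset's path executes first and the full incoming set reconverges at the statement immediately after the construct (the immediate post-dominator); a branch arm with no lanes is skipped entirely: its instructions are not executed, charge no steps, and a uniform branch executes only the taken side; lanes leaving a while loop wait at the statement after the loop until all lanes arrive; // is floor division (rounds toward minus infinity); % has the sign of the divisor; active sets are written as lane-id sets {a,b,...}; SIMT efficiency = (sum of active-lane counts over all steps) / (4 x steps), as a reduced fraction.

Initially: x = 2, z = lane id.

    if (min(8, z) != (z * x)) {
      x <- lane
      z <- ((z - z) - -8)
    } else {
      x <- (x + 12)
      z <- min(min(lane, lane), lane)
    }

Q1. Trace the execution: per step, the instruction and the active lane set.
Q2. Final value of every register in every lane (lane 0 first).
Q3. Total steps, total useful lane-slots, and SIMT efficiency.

step 0: eval (min(8, z) != (z * x))  {0,1,2,3}
step 1: x <- lane                    {1,2,3}
step 2: z <- ((z - z) - -8)          {1,2,3}
step 3: x <- (x + 12)                {0}
step 4: z <- min(min(lane, lane), lane) {0}

Answer: 5 steps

x: 14,1,2,3
z: 0,8,8,8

steps = 5; useful = 12; efficiency = 12/20 = 3/5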